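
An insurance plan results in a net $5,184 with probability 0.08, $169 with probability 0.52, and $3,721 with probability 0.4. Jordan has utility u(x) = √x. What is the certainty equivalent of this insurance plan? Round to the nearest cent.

$1,363.09

E[u] = 0.08·√5184 + 0.52·√169 + 0.4·√3721 = 0.08·72 + 0.52·13 + 0.4·61 = 36.92
CE = (36.92)² = 1363.0864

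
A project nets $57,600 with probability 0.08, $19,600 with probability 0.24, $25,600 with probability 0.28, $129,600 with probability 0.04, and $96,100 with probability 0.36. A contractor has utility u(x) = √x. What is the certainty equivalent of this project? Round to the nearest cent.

$49,996.96

E[u] = 0.08·√57600 + 0.24·√19600 + 0.28·√25600 + 0.04·√129600 + 0.36·√96100 = 0.08·240 + 0.24·140 + 0.28·160 + 0.04·360 + 0.36·310 = 223.6
CE = (223.6)² = 49996.96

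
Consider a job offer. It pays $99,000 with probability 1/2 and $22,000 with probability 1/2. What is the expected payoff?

$60,500

EV = 1/2 × 99000 + 1/2 × 22000 = 49500 + 11000 = 60500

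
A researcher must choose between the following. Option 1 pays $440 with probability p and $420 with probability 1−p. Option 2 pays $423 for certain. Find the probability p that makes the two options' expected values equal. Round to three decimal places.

p·440 + (1−p)·420 = 423
20p + 420 = 423
p = (423 − 420) / 20

p = 0.150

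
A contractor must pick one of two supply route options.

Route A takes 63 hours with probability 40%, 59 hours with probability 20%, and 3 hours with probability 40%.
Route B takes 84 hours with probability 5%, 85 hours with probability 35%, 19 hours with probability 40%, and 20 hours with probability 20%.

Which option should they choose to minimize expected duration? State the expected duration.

Route A = 0.4 × 63 + 0.2 × 59 + 0.4 × 3 = 25.2 + 11.8 + 1.2 = 38.2
Route B = 0.05 × 84 + 0.35 × 85 + 0.4 × 19 + 0.2 × 20 = 4.2 + 29.75 + 7.6 + 4 = 45.55

Route A (38.2 hours)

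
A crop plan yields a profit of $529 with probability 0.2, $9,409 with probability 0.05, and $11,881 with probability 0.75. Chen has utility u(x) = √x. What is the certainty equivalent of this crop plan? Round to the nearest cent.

$8,317.44

E[u] = 0.2·√529 + 0.05·√9409 + 0.75·√11881 = 0.2·23 + 0.05·97 + 0.75·109 = 91.2
CE = (91.2)² = 8317.44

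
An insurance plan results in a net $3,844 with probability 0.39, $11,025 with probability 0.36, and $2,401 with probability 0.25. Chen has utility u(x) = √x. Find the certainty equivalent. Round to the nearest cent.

E[u] = 0.39·√3844 + 0.36·√11025 + 0.25·√2401 = 0.39·62 + 0.36·105 + 0.25·49 = 74.23
CE = (74.23)² = 5510.0929

$5,510.09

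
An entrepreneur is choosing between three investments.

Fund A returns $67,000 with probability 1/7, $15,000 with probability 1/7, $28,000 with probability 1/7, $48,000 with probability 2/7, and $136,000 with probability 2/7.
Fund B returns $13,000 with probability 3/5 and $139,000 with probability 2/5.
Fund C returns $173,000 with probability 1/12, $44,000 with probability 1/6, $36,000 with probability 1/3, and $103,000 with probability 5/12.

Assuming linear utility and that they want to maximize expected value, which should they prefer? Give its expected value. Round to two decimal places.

Fund C ($76,666.67)

Fund A = 1/7 × 67000 + 1/7 × 15000 + 1/7 × 28000 + 2/7 × 48000 + 2/7 × 136000 = 9571.4286 + 2142.8571 + 4000 + 13714.2857 + 38857.1429 = 68285.7143
Fund B = 3/5 × 13000 + 2/5 × 139000 = 7800 + 55600 = 63400
Fund C = 1/12 × 173000 + 1/6 × 44000 + 1/3 × 36000 + 5/12 × 103000 = 14416.6667 + 7333.3333 + 12000 + 42916.6667 = 76666.6667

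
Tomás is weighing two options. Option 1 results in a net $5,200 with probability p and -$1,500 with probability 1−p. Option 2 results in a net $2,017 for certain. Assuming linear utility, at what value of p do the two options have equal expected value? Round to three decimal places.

p = 0.525

p·5200 + (1−p)·(-1500) = 2017
6700p − 1500 = 2017
p = (2017 + 1500) / 6700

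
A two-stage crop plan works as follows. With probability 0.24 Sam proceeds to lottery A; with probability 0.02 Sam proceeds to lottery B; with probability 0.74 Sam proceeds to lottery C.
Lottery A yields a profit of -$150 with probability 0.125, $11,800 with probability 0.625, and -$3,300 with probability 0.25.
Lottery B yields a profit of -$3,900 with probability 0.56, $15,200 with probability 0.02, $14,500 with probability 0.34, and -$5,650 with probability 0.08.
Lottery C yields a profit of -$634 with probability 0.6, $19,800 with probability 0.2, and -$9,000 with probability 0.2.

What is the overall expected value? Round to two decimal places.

EV(A) = 0.125 × (-150) + 0.625 × 11800 + 0.25 × (-3300) = -18.75 + 7375 − 825 = 6531.25
EV(B) = 0.56 × (-3900) + 0.02 × 15200 + 0.34 × 14500 + 0.08 × (-5650) = -2184 + 304 + 4930 − 452 = 2598
EV(C) = 0.6 × (-634) + 0.2 × 19800 + 0.2 × (-9000) = -380.4 + 3960 − 1800 = 1779.6
Overall = 0.24 × 6531.25 + 0.02 × 2598 + 0.74 × 1779.6 = 1567.5 + 51.96 + 1316.904 = 2936.364

$2,936.36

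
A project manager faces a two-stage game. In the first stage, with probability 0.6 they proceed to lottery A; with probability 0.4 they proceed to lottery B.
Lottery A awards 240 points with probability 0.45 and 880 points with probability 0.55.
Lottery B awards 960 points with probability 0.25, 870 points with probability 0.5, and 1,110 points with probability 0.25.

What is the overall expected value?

736.2 points

EV(A) = 0.45 × 240 + 0.55 × 880 = 108 + 484 = 592
EV(B) = 0.25 × 960 + 0.5 × 870 + 0.25 × 1110 = 240 + 435 + 277.5 = 952.5
Overall = 0.6 × 592 + 0.4 × 952.5 = 355.2 + 381 = 736.2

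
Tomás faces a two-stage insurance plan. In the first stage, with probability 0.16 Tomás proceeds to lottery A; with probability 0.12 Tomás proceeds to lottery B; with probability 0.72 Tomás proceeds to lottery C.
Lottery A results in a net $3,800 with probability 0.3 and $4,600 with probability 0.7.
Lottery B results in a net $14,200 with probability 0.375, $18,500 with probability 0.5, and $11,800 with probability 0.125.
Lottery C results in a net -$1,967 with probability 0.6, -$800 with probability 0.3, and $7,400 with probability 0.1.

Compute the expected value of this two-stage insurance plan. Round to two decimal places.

EV(A) = 0.3 × 3800 + 0.7 × 4600 = 1140 + 3220 = 4360
EV(B) = 0.375 × 14200 + 0.5 × 18500 + 0.125 × 11800 = 5325 + 9250 + 1475 = 16050
EV(C) = 0.6 × (-1967) + 0.3 × (-800) + 0.1 × 7400 = -1180.2 − 240 + 740 = -680.2
Overall = 0.16 × 4360 + 0.12 × 16050 + 0.72 × (-680.2) = 697.6 + 1926 − 489.744 = 2133.856

$2,133.86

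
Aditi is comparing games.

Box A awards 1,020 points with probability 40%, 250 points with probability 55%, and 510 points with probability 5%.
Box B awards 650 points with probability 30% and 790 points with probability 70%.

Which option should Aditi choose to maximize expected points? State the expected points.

Box A = 0.4 × 1020 + 0.55 × 250 + 0.05 × 510 = 408 + 137.5 + 25.5 = 571
Box B = 0.3 × 650 + 0.7 × 790 = 195 + 553 = 748

Box B (748 points)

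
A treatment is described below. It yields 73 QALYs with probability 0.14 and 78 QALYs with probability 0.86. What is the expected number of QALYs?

EV = 0.14 × 73 + 0.86 × 78 = 10.22 + 67.08 = 77.3

77.3 QALYs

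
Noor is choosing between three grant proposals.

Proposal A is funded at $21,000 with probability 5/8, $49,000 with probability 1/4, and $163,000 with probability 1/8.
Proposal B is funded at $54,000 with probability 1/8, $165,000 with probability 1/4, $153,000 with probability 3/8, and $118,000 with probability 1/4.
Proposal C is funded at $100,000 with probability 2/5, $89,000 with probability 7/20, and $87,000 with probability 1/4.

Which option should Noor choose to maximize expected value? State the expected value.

Proposal B ($134,875)

Proposal A = 5/8 × 21000 + 1/4 × 49000 + 1/8 × 163000 = 13125 + 12250 + 20375 = 45750
Proposal B = 1/8 × 54000 + 1/4 × 165000 + 3/8 × 153000 + 1/4 × 118000 = 6750 + 41250 + 57375 + 29500 = 134875
Proposal C = 2/5 × 100000 + 7/20 × 89000 + 1/4 × 87000 = 40000 + 31150 + 21750 = 92900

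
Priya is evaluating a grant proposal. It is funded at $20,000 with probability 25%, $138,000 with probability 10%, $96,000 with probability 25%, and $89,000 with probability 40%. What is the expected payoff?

$78,400

EV = 0.25 × 20000 + 0.1 × 138000 + 0.25 × 96000 + 0.4 × 89000 = 5000 + 13800 + 24000 + 35600 = 78400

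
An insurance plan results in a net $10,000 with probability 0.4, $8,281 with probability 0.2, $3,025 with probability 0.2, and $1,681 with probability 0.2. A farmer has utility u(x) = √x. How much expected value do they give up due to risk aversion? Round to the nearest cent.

$606.64

E[u] = 0.4·√10000 + 0.2·√8281 + 0.2·√3025 + 0.2·√1681 = 0.4·100 + 0.2·91 + 0.2·55 + 0.2·41 = 77.4
CE = (77.4)² = 5990.76
Risk premium = EV − CE = 6597.4 − 5990.76 = 606.64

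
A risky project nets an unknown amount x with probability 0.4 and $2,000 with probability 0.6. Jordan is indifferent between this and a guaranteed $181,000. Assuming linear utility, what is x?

x = $449,500

0.4·x + 0.6·2000 = 181000
0.4·x = 181000 − 1200 = 179800
x = 179800 / 0.4 = 449500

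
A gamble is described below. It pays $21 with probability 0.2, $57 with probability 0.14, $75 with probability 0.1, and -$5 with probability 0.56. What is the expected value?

EV = 0.2 × 21 + 0.14 × 57 + 0.1 × 75 + 0.56 × (-5) = 4.2 + 7.98 + 7.5 − 2.8 = 16.88

$16.88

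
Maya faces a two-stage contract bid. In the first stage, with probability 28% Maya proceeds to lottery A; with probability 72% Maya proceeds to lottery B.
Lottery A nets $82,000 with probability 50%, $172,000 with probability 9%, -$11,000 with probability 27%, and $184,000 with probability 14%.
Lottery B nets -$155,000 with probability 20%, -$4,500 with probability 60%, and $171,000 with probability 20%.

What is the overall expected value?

EV(A) = 0.5 × 82000 + 0.09 × 172000 + 0.27 × (-11000) + 0.14 × 184000 = 41000 + 15480 − 2970 + 25760 = 79270
EV(B) = 0.2 × (-155000) + 0.6 × (-4500) + 0.2 × 171000 = -31000 − 2700 + 34200 = 500
Overall = 0.28 × 79270 + 0.72 × 500 = 22195.6 + 360 = 22555.6

$22,555.60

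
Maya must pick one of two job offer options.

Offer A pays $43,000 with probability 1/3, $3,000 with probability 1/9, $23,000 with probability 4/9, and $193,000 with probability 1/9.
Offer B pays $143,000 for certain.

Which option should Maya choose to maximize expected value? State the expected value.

Offer A = 1/3 × 43000 + 1/9 × 3000 + 4/9 × 23000 + 1/9 × 193000 = 14333.3333 + 333.3333 + 10222.2222 + 21444.4444 = 46333.3333
Offer B: 143000 (certain)

Offer B ($143,000)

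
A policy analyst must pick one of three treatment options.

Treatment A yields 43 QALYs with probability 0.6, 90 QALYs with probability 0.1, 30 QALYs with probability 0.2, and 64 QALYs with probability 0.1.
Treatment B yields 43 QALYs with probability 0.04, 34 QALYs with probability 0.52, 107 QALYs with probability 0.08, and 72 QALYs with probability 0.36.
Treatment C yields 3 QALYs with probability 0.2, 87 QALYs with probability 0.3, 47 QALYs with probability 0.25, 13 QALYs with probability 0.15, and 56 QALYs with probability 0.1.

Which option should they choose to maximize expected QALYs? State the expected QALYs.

Treatment A = 0.6 × 43 + 0.1 × 90 + 0.2 × 30 + 0.1 × 64 = 25.8 + 9 + 6 + 6.4 = 47.2
Treatment B = 0.04 × 43 + 0.52 × 34 + 0.08 × 107 + 0.36 × 72 = 1.72 + 17.68 + 8.56 + 25.92 = 53.88
Treatment C = 0.2 × 3 + 0.3 × 87 + 0.25 × 47 + 0.15 × 13 + 0.1 × 56 = 0.6 + 26.1 + 11.75 + 1.95 + 5.6 = 46

Treatment B (53.88 QALYs)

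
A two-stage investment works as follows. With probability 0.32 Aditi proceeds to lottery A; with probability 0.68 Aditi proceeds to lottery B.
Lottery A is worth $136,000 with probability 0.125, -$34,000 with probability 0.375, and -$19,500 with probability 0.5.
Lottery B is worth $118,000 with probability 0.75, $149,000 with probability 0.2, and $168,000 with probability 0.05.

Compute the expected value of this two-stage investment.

$84,396

EV(A) = 0.125 × 136000 + 0.375 × (-34000) + 0.5 × (-19500) = 17000 − 12750 − 9750 = -5500
EV(B) = 0.75 × 118000 + 0.2 × 149000 + 0.05 × 168000 = 88500 + 29800 + 8400 = 126700
Overall = 0.32 × (-5500) + 0.68 × 126700 = -1760 + 86156 = 84396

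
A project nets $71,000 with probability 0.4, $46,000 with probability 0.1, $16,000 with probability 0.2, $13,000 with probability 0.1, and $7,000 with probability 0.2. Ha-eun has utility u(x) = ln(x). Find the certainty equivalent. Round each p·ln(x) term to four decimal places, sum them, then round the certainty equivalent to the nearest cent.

$26,793.11

E[u] = 0.4·ln(71000) + 0.1·ln(46000) + 0.2·ln(16000) + 0.1·ln(13000) + 0.2·ln(7000) = 4.4682 + 1.0736 + 1.9361 + 0.9473 + 1.7707 = 10.1959
CE = e^10.1959 ≈ 26793.11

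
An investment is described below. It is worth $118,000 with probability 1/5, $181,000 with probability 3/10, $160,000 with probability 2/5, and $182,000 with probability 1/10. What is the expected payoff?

$160,100

EV = 1/5 × 118000 + 3/10 × 181000 + 2/5 × 160000 + 1/10 × 182000 = 23600 + 54300 + 64000 + 18200 = 160100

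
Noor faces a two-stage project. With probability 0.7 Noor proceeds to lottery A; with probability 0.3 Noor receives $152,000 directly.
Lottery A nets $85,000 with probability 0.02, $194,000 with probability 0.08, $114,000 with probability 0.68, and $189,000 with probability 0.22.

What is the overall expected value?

EV(A) = 0.02 × 85000 + 0.08 × 194000 + 0.68 × 114000 + 0.22 × 189000 = 1700 + 15520 + 77520 + 41580 = 136320
Branch B: 152000 (certain)
Overall = 0.7 × 136320 + 0.3 × 152000 = 95424 + 45600 = 141024

$141,024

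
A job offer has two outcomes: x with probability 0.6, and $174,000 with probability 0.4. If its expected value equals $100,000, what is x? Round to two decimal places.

0.6·x + 0.4·174000 = 100000
0.6·x = 100000 − 69600 = 30400
x = 30400 / 0.6 = 50666.6667

x = $50,666.67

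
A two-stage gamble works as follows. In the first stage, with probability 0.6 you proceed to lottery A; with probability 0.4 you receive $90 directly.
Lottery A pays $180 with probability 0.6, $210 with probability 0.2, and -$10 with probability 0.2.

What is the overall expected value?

$124.80

EV(A) = 0.6 × 180 + 0.2 × 210 + 0.2 × (-10) = 108 + 42 − 2 = 148
Branch B: 90 (certain)
Overall = 0.6 × 148 + 0.4 × 90 = 88.8 + 36 = 124.8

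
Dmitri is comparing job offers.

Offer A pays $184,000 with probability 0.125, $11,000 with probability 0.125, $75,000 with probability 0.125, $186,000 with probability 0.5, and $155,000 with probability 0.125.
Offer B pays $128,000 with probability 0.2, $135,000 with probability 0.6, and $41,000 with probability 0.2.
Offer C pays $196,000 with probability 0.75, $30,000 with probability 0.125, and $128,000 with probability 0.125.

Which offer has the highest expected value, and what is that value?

Offer C ($166,750)

Offer A = 0.125 × 184000 + 0.125 × 11000 + 0.125 × 75000 + 0.5 × 186000 + 0.125 × 155000 = 23000 + 1375 + 9375 + 93000 + 19375 = 146125
Offer B = 0.2 × 128000 + 0.6 × 135000 + 0.2 × 41000 = 25600 + 81000 + 8200 = 114800
Offer C = 0.75 × 196000 + 0.125 × 30000 + 0.125 × 128000 = 147000 + 3750 + 16000 = 166750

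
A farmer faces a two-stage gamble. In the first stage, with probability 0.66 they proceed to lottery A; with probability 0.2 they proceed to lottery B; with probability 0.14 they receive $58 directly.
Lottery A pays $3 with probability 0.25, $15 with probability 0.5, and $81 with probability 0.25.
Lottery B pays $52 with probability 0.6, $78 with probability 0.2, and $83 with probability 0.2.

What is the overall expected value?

$39.61

EV(A) = 0.25 × 3 + 0.5 × 15 + 0.25 × 81 = 0.75 + 7.5 + 20.25 = 28.5
EV(B) = 0.6 × 52 + 0.2 × 78 + 0.2 × 83 = 31.2 + 15.6 + 16.6 = 63.4
Branch C: 58 (certain)
Overall = 0.66 × 28.5 + 0.2 × 63.4 + 0.14 × 58 = 18.81 + 12.68 + 8.12 = 39.61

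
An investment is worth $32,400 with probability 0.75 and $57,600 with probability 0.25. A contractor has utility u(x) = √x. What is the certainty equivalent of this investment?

$38,025

E[u] = 0.75·√32400 + 0.25·√57600 = 0.75·180 + 0.25·240 = 195
CE = (195)² = 38025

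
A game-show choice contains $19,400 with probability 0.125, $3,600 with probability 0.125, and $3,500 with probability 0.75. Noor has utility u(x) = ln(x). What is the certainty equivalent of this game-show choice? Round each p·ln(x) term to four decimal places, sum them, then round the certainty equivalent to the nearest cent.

E[u] = 0.125·ln(19400) + 0.125·ln(3600) + 0.75·ln(3500) = 1.2341 + 1.0236 + 6.1204 = 8.3781
CE = e^8.3781 ≈ 4350.73

$4,350.73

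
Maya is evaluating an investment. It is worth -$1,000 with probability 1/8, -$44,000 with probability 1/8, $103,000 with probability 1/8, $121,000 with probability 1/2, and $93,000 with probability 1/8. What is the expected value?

EV = 1/8 × (-1000) + 1/8 × (-44000) + 1/8 × 103000 + 1/2 × 121000 + 1/8 × 93000 = -125 − 5500 + 12875 + 60500 + 11625 = 79375

$79,375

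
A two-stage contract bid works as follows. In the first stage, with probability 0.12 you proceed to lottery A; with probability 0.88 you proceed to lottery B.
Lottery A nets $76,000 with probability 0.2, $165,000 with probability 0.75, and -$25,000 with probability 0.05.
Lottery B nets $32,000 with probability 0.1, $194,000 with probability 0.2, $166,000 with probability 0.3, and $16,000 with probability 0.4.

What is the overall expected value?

$102,940

EV(A) = 0.2 × 76000 + 0.75 × 165000 + 0.05 × (-25000) = 15200 + 123750 − 1250 = 137700
EV(B) = 0.1 × 32000 + 0.2 × 194000 + 0.3 × 166000 + 0.4 × 16000 = 3200 + 38800 + 49800 + 6400 = 98200
Overall = 0.12 × 137700 + 0.88 × 98200 = 16524 + 86416 = 102940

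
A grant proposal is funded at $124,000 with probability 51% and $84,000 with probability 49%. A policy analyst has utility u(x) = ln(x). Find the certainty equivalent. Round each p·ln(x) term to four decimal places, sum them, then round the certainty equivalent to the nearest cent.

$102,457.16

E[u] = 0.51·ln(124000) + 0.49·ln(84000) = 5.9813 + 5.5559 = 11.5372
CE = e^11.5372 ≈ 102457.16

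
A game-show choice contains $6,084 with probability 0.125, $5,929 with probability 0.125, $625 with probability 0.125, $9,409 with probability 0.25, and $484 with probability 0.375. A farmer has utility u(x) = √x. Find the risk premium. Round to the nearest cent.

$1,088.50

E[u] = 0.125·√6084 + 0.125·√5929 + 0.125·√625 + 0.25·√9409 + 0.375·√484 = 0.125·78 + 0.125·77 + 0.125·25 + 0.25·97 + 0.375·22 = 55
CE = (55)² = 3025
Risk premium = EV − CE = 4113.5 − 3025 = 1088.5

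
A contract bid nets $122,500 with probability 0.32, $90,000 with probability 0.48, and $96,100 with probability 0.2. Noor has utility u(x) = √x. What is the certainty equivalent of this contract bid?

$101,124

E[u] = 0.32·√122500 + 0.48·√90000 + 0.2·√96100 = 0.32·350 + 0.48·300 + 0.2·310 = 318
CE = (318)² = 101124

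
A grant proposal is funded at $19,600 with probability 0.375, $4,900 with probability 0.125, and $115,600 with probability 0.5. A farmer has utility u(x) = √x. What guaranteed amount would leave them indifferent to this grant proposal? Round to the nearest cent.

E[u] = 0.375·√19600 + 0.125·√4900 + 0.5·√115600 = 0.375·140 + 0.125·70 + 0.5·340 = 231.25
CE = (231.25)² = 53476.5625

$53,476.56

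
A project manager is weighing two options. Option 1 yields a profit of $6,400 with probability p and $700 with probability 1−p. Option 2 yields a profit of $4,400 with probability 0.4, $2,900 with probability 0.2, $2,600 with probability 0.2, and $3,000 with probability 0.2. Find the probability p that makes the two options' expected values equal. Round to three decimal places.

p = 0.484

EV(Option 2) = 0.4 × 4400 + 0.2 × 2900 + 0.2 × 2600 + 0.2 × 3000 = 1760 + 580 + 520 + 600 = 3460
p·6400 + (1−p)·700 = 3460
5700p + 700 = 3460
p = (3460 − 700) / 5700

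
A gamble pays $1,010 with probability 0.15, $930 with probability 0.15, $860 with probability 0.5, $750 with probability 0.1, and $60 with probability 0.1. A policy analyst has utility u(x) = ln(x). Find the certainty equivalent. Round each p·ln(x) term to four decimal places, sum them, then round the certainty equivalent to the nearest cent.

$673.78

E[u] = 0.15·ln(1010) + 0.15·ln(930) + 0.5·ln(860) + 0.1·ln(750) + 0.1·ln(60) = 1.0377 + 1.0253 + 3.3785 + 0.6620 + 0.4094 = 6.5129
CE = e^6.5129 ≈ 673.78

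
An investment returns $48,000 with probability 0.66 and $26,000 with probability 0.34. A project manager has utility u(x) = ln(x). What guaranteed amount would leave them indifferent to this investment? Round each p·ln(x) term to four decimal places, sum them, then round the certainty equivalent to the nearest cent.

E[u] = 0.66·ln(48000) + 0.34·ln(26000) = 7.1141 + 3.4564 = 10.5705
CE = e^10.5705 ≈ 38968.15

$38,968.15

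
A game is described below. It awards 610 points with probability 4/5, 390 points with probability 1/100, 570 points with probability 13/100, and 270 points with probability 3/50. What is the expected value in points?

EV = 4/5 × 610 + 1/100 × 390 + 13/100 × 570 + 3/50 × 270 = 488 + 3.9 + 74.1 + 16.2 = 582.2

582.2 points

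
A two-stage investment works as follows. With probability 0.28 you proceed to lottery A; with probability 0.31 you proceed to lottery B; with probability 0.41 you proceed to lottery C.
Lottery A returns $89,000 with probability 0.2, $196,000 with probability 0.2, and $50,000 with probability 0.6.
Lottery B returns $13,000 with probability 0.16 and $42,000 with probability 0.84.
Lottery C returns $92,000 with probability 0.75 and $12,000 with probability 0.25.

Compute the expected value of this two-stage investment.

EV(A) = 0.2 × 89000 + 0.2 × 196000 + 0.6 × 50000 = 17800 + 39200 + 30000 = 87000
EV(B) = 0.16 × 13000 + 0.84 × 42000 = 2080 + 35280 = 37360
EV(C) = 0.75 × 92000 + 0.25 × 12000 = 69000 + 3000 = 72000
Overall = 0.28 × 87000 + 0.31 × 37360 + 0.41 × 72000 = 24360 + 11581.6 + 29520 = 65461.6

$65,461.60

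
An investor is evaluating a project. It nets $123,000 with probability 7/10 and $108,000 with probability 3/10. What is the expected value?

$118,500

EV = 7/10 × 123000 + 3/10 × 108000 = 86100 + 32400 = 118500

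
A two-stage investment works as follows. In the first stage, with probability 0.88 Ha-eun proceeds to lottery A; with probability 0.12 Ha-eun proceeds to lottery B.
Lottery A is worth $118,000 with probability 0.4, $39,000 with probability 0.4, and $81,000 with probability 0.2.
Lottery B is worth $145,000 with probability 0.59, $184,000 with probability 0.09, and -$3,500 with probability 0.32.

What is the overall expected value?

$81,638.80

EV(A) = 0.4 × 118000 + 0.4 × 39000 + 0.2 × 81000 = 47200 + 15600 + 16200 = 79000
EV(B) = 0.59 × 145000 + 0.09 × 184000 + 0.32 × (-3500) = 85550 + 16560 − 1120 = 100990
Overall = 0.88 × 79000 + 0.12 × 100990 = 69520 + 12118.8 = 81638.8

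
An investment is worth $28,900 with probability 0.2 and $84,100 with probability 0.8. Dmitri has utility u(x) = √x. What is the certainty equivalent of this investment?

E[u] = 0.2·√28900 + 0.8·√84100 = 0.2·170 + 0.8·290 = 266
CE = (266)² = 70756

$70,756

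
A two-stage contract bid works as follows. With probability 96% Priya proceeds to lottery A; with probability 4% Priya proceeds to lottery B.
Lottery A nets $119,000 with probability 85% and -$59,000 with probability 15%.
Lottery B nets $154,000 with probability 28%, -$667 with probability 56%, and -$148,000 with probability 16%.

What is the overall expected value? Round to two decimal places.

EV(A) = 0.85 × 119000 + 0.15 × (-59000) = 101150 − 8850 = 92300
EV(B) = 0.28 × 154000 + 0.56 × (-667) + 0.16 × (-148000) = 43120 − 373.52 − 23680 = 19066.48
Overall = 0.96 × 92300 + 0.04 × 19066.48 = 88608 + 762.6592 = 89370.6592

$89,370.66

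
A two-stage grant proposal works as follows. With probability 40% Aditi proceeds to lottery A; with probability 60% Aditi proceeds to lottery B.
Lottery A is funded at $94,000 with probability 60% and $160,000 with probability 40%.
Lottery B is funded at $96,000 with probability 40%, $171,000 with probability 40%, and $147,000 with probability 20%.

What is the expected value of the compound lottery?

EV(A) = 0.6 × 94000 + 0.4 × 160000 = 56400 + 64000 = 120400
EV(B) = 0.4 × 96000 + 0.4 × 171000 + 0.2 × 147000 = 38400 + 68400 + 29400 = 136200
Overall = 0.4 × 120400 + 0.6 × 136200 = 48160 + 81720 = 129880

$129,880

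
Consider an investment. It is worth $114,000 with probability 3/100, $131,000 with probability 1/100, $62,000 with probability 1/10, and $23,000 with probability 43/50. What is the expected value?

$30,710

EV = 3/100 × 114000 + 1/100 × 131000 + 1/10 × 62000 + 43/50 × 23000 = 3420 + 1310 + 6200 + 19780 = 30710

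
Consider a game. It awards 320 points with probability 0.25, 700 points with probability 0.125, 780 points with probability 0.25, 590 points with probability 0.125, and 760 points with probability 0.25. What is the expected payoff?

626.25 points

EV = 0.25 × 320 + 0.125 × 700 + 0.25 × 780 + 0.125 × 590 + 0.25 × 760 = 80 + 87.5 + 195 + 73.75 + 190 = 626.25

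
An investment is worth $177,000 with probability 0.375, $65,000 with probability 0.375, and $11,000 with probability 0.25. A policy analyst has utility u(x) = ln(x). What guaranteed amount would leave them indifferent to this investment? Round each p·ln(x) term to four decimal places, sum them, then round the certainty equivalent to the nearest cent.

$60,700.06

E[u] = 0.375·ln(177000) + 0.375·ln(65000) + 0.25·ln(11000) = 4.5315 + 4.1558 + 2.3264 = 11.0137
CE = e^11.0137 ≈ 60700.06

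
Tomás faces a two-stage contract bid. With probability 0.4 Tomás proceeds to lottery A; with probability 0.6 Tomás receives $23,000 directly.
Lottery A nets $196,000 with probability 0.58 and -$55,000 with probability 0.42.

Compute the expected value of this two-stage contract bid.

EV(A) = 0.58 × 196000 + 0.42 × (-55000) = 113680 − 23100 = 90580
Branch B: 23000 (certain)
Overall = 0.4 × 90580 + 0.6 × 23000 = 36232 + 13800 = 50032

$50,032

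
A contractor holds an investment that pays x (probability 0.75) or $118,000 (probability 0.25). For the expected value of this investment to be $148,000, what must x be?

x = $158,000

0.75·x + 0.25·118000 = 148000
0.75·x = 148000 − 29500 = 118500
x = 118500 / 0.75 = 158000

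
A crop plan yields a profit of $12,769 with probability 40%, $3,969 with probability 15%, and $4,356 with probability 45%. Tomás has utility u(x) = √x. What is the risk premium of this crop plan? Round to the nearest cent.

E[u] = 0.4·√12769 + 0.15·√3969 + 0.45·√4356 = 0.4·113 + 0.15·63 + 0.45·66 = 84.35
CE = (84.35)² = 7114.9225
Risk premium = EV − CE = 7663.15 − 7114.9225 = 548.2275

$548.23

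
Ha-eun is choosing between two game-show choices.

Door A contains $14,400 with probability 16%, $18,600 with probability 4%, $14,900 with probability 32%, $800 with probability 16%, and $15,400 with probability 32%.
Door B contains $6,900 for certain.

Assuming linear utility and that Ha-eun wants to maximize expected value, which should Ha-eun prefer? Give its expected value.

Door A = 0.16 × 14400 + 0.04 × 18600 + 0.32 × 14900 + 0.16 × 800 + 0.32 × 15400 = 2304 + 744 + 4768 + 128 + 4928 = 12872
Door B: 6900 (certain)

Door A ($12,872)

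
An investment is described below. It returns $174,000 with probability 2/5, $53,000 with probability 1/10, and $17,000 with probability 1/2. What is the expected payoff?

EV = 2/5 × 174000 + 1/10 × 53000 + 1/2 × 17000 = 69600 + 5300 + 8500 = 83400

$83,400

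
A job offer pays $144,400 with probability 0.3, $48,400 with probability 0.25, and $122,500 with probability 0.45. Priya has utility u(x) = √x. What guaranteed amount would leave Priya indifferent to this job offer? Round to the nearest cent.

$106,602.25

E[u] = 0.3·√144400 + 0.25·√48400 + 0.45·√122500 = 0.3·380 + 0.25·220 + 0.45·350 = 326.5
CE = (326.5)² = 106602.25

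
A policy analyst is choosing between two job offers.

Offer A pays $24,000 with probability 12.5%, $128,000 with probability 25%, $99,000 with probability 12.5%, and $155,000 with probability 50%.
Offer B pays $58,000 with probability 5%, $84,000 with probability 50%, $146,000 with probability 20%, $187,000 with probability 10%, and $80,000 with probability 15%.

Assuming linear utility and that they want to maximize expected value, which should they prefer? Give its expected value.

Offer A = 0.125 × 24000 + 0.25 × 128000 + 0.125 × 99000 + 0.5 × 155000 = 3000 + 32000 + 12375 + 77500 = 124875
Offer B = 0.05 × 58000 + 0.5 × 84000 + 0.2 × 146000 + 0.1 × 187000 + 0.15 × 80000 = 2900 + 42000 + 29200 + 18700 + 12000 = 104800

Offer A ($124,875)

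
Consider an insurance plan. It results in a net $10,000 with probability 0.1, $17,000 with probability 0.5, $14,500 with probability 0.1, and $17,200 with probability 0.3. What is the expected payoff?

EV = 0.1 × 10000 + 0.5 × 17000 + 0.1 × 14500 + 0.3 × 17200 = 1000 + 8500 + 1450 + 5160 = 16110

$16,110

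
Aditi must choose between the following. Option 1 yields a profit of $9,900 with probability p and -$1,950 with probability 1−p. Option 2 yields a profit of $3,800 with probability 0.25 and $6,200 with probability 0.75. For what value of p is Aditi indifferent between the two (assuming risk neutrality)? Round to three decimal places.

p = 0.637

EV(Option 2) = 0.25 × 3800 + 0.75 × 6200 = 950 + 4650 = 5600
p·9900 + (1−p)·(-1950) = 5600
11850p − 1950 = 5600
p = (5600 + 1950) / 11850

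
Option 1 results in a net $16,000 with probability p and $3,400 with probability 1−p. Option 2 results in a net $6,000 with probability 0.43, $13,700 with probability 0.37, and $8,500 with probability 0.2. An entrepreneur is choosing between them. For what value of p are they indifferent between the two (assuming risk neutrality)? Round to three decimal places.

EV(Option 2) = 0.43 × 6000 + 0.37 × 13700 + 0.2 × 8500 = 2580 + 5069 + 1700 = 9349
p·16000 + (1−p)·3400 = 9349
12600p + 3400 = 9349
p = (9349 − 3400) / 12600

p = 0.472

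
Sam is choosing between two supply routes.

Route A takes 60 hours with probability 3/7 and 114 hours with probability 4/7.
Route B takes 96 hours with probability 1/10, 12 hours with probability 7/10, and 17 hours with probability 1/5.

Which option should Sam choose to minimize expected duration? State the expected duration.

Route A = 3/7 × 60 + 4/7 × 114 = 25.7143 + 65.1429 = 90.8571
Route B = 1/10 × 96 + 7/10 × 12 + 1/5 × 17 = 9.6 + 8.4 + 3.4 = 21.4

Route B (21.4 hours)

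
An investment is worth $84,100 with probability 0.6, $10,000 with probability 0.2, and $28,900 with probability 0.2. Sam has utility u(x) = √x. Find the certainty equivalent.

E[u] = 0.6·√84100 + 0.2·√10000 + 0.2·√28900 = 0.6·290 + 0.2·100 + 0.2·170 = 228
CE = (228)² = 51984

$51,984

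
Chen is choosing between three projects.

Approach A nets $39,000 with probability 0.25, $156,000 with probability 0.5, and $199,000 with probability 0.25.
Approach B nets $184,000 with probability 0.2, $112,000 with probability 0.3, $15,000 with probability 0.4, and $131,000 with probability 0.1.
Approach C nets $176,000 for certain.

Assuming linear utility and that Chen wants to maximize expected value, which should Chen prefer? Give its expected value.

Approach C ($176,000)

Approach A = 0.25 × 39000 + 0.5 × 156000 + 0.25 × 199000 = 9750 + 78000 + 49750 = 137500
Approach B = 0.2 × 184000 + 0.3 × 112000 + 0.4 × 15000 + 0.1 × 131000 = 36800 + 33600 + 6000 + 13100 = 89500
Approach C: 176000 (certain)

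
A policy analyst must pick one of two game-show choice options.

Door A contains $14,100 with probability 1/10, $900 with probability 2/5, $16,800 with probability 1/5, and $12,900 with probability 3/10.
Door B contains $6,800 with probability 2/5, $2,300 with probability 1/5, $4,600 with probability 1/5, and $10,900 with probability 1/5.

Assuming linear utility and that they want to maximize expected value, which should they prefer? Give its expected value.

Door A ($9,000)

Door A = 1/10 × 14100 + 2/5 × 900 + 1/5 × 16800 + 3/10 × 12900 = 1410 + 360 + 3360 + 3870 = 9000
Door B = 2/5 × 6800 + 1/5 × 2300 + 1/5 × 4600 + 1/5 × 10900 = 2720 + 460 + 920 + 2180 = 6280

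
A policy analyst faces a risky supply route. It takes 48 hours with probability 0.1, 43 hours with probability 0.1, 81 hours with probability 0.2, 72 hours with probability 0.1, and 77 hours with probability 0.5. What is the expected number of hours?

71 hours

EV = 0.1 × 48 + 0.1 × 43 + 0.2 × 81 + 0.1 × 72 + 0.5 × 77 = 4.8 + 4.3 + 16.2 + 7.2 + 38.5 = 71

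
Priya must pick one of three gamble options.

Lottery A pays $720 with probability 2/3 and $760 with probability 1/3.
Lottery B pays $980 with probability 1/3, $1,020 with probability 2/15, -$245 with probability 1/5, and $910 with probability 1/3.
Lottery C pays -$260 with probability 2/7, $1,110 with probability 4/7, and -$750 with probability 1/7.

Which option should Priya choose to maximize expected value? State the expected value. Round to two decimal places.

Lottery A ($733.33)

Lottery A = 2/3 × 720 + 1/3 × 760 = 480 + 253.3333 = 733.3333
Lottery B = 1/3 × 980 + 2/15 × 1020 + 1/5 × (-245) + 1/3 × 910 = 326.6667 + 136 − 49 + 303.3333 = 717
Lottery C = 2/7 × (-260) + 4/7 × 1110 + 1/7 × (-750) = -74.2857 + 634.2857 − 107.1429 = 452.8571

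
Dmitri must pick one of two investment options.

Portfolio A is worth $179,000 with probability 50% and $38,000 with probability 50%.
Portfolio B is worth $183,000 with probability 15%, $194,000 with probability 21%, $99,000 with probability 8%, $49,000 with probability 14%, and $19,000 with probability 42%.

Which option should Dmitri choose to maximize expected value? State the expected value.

Portfolio A ($108,500)

Portfolio A = 0.5 × 179000 + 0.5 × 38000 = 89500 + 19000 = 108500
Portfolio B = 0.15 × 183000 + 0.21 × 194000 + 0.08 × 99000 + 0.14 × 49000 + 0.42 × 19000 = 27450 + 40740 + 7920 + 6860 + 7980 = 90950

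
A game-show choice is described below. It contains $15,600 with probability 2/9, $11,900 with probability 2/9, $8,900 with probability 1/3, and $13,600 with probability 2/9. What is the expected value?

EV = 2/9 × 15600 + 2/9 × 11900 + 1/3 × 8900 + 2/9 × 13600 = 3466.6667 + 2644.4444 + 2966.6667 + 3022.2222 = 12100

$12,100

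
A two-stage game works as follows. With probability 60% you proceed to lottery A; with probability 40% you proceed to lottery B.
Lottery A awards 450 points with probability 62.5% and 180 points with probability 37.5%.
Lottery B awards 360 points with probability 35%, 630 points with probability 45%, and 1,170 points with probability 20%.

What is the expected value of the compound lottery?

466.65 points

EV(A) = 0.625 × 450 + 0.375 × 180 = 281.25 + 67.5 = 348.75
EV(B) = 0.35 × 360 + 0.45 × 630 + 0.2 × 1170 = 126 + 283.5 + 234 = 643.5
Overall = 0.6 × 348.75 + 0.4 × 643.5 = 209.25 + 257.4 = 466.65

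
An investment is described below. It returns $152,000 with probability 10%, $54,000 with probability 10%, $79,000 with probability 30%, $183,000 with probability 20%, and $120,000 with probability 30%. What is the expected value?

EV = 0.1 × 152000 + 0.1 × 54000 + 0.3 × 79000 + 0.2 × 183000 + 0.3 × 120000 = 15200 + 5400 + 23700 + 36600 + 36000 = 116900

$116,900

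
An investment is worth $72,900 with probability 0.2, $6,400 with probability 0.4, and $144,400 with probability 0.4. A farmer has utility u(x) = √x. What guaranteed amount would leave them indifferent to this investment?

$56,644

E[u] = 0.2·√72900 + 0.4·√6400 + 0.4·√144400 = 0.2·270 + 0.4·80 + 0.4·380 = 238
CE = (238)² = 56644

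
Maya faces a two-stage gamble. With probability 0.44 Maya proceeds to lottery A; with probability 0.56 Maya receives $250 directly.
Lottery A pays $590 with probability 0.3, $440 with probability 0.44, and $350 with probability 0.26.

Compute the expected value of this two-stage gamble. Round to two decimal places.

$343.10

EV(A) = 0.3 × 590 + 0.44 × 440 + 0.26 × 350 = 177 + 193.6 + 91 = 461.6
Branch B: 250 (certain)
Overall = 0.44 × 461.6 + 0.56 × 250 = 203.104 + 140 = 343.104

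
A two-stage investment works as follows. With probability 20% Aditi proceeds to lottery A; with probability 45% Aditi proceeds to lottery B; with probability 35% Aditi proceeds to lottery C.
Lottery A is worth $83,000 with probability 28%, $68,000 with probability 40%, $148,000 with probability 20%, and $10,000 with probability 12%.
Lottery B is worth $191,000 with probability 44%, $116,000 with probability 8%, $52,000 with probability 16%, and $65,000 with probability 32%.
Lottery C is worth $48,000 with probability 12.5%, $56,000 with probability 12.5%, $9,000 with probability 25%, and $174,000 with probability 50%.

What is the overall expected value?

$107,133.50

EV(A) = 0.28 × 83000 + 0.4 × 68000 + 0.2 × 148000 + 0.12 × 10000 = 23240 + 27200 + 29600 + 1200 = 81240
EV(B) = 0.44 × 191000 + 0.08 × 116000 + 0.16 × 52000 + 0.32 × 65000 = 84040 + 9280 + 8320 + 20800 = 122440
EV(C) = 0.125 × 48000 + 0.125 × 56000 + 0.25 × 9000 + 0.5 × 174000 = 6000 + 7000 + 2250 + 87000 = 102250
Overall = 0.2 × 81240 + 0.45 × 122440 + 0.35 × 102250 = 16248 + 55098 + 35787.5 = 107133.5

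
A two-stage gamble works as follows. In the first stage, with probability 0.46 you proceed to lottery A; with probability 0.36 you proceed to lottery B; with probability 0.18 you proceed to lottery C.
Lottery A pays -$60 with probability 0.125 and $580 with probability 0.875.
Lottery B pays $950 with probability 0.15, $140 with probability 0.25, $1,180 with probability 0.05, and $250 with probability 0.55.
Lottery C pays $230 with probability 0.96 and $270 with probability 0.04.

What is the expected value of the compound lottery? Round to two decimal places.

$406.33

EV(A) = 0.125 × (-60) + 0.875 × 580 = -7.5 + 507.5 = 500
EV(B) = 0.15 × 950 + 0.25 × 140 + 0.05 × 1180 + 0.55 × 250 = 142.5 + 35 + 59 + 137.5 = 374
EV(C) = 0.96 × 230 + 0.04 × 270 = 220.8 + 10.8 = 231.6
Overall = 0.46 × 500 + 0.36 × 374 + 0.18 × 231.6 = 230 + 134.64 + 41.688 = 406.328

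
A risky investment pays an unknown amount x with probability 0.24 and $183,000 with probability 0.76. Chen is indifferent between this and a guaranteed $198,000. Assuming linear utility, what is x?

x = $245,500

0.24·x + 0.76·183000 = 198000
0.24·x = 198000 − 139080 = 58920
x = 58920 / 0.24 = 245500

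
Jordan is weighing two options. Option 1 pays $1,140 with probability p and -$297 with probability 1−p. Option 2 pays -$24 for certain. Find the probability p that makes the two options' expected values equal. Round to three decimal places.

p = 0.190

p·1140 + (1−p)·(-297) = -24
1437p − 297 = -24
p = (-24 + 297) / 1437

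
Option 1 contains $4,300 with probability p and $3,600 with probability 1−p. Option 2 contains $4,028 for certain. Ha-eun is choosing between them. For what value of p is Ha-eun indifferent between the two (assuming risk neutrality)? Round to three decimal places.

p·4300 + (1−p)·3600 = 4028
700p + 3600 = 4028
p = (4028 − 3600) / 700

p = 0.611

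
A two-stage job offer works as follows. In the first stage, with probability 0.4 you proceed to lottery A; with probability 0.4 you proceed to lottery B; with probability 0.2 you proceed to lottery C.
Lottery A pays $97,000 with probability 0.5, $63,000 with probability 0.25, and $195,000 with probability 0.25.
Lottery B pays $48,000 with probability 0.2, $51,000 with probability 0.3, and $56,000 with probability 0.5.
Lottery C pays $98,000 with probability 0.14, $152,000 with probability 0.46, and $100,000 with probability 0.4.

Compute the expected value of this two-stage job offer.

EV(A) = 0.5 × 97000 + 0.25 × 63000 + 0.25 × 195000 = 48500 + 15750 + 48750 = 113000
EV(B) = 0.2 × 48000 + 0.3 × 51000 + 0.5 × 56000 = 9600 + 15300 + 28000 = 52900
EV(C) = 0.14 × 98000 + 0.46 × 152000 + 0.4 × 100000 = 13720 + 69920 + 40000 = 123640
Overall = 0.4 × 113000 + 0.4 × 52900 + 0.2 × 123640 = 45200 + 21160 + 24728 = 91088

$91,088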